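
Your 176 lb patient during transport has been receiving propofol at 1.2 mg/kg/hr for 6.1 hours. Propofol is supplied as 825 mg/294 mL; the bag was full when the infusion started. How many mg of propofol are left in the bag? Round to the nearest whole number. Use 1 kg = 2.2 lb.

Weight = 176 lb ÷ 2.2 lb/kg = 80 kg
Dose = 1.2 mg/kg/hr × 80 kg = 96 mg/hr
Concentration = 825 mg ÷ 294 mL = 2.806122 mg/mL
Rate = 96 mg/hr ÷ 2.806122 mg/mL = 34.21091 mL/hr
Volume infused = 34.21091 mL/hr × 6.1 hr = 208.6865 mL
Volume remaining = 294 − 208.6865 = 85.31345 mL
Drug remaining = 85.31345 mL × 2.806122 mg/mL = 239.4 mg

239 mg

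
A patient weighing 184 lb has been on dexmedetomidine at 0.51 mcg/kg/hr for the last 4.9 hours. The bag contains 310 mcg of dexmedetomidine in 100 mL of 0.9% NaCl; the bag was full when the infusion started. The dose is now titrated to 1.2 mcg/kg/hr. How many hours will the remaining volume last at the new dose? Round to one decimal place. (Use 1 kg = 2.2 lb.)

Initial rate:
Weight = 184 lb ÷ 2.2 lb/kg = 83.63636 kg
Dose = 0.51 mcg/kg/hr × 83.63636 kg = 42.65455 mcg/hr
Concentration = 310 mcg ÷ 100 mL = 3.1 mcg/mL
Rate = 42.65455 mcg/hr ÷ 3.1 mcg/mL = 13.75953 mL/hr
Volume infused so far = 13.75953 mL/hr × 4.9 hr = 67.4217 mL
Volume remaining = 100 − 67.4217 = 32.5783 mL
New rate:
Dose = 1.2 mcg/kg/hr × 83.63636 kg = 100.3636 mcg/hr
Rate = 100.3636 mcg/hr ÷ 3.1 mcg/mL = 32.37537 mL/hr
Time remaining = 32.5783 mL ÷ 32.37537 mL/hr = 1.006268 hr

1.0 hours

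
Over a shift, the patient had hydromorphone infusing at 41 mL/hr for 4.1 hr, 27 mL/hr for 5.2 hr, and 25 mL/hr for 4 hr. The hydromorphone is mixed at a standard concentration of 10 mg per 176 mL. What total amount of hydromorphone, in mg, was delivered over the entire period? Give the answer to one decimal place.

Concentration = 10 mg ÷ 176 mL = 0.05681818 mg/mL
Stage 1: 41 mL/hr × 4.1 hr = 168.1 mL → 168.1 mL × 0.05681818 mg/mL = 9.551136 mg
Stage 2: 27 mL/hr × 5.2 hr = 140.4 mL → 140.4 mL × 0.05681818 mg/mL = 7.977273 mg
Stage 3: 25 mL/hr × 4 hr = 100 mL → 100 mL × 0.05681818 mg/mL = 5.681818 mg
Total = 9.551136 + 7.977273 + 5.681818 = 23.21023 mg

23.2 mg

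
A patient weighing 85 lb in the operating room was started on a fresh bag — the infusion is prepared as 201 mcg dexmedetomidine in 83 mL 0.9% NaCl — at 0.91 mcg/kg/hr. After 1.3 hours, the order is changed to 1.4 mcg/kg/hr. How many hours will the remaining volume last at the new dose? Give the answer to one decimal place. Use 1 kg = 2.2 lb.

2.9 hours

Initial rate:
Weight = 85 lb ÷ 2.2 lb/kg = 38.63636 kg
Dose = 0.91 mcg/kg/hr × 38.63636 kg = 35.15909 mcg/hr
Concentration = 201 mcg ÷ 83 mL = 2.421687 mcg/mL
Rate = 35.15909 mcg/hr ÷ 2.421687 mcg/mL = 14.51843 mL/hr
Volume infused so far = 14.51843 mL/hr × 1.3 hr = 18.87396 mL
Volume remaining = 83 − 18.87396 = 64.12604 mL
New rate:
Dose = 1.4 mcg/kg/hr × 38.63636 kg = 54.09091 mcg/hr
Rate = 54.09091 mcg/hr ÷ 2.421687 mcg/mL = 22.33605 mL/hr
Time remaining = 64.12604 mL ÷ 22.33605 mL/hr = 2.870966 hr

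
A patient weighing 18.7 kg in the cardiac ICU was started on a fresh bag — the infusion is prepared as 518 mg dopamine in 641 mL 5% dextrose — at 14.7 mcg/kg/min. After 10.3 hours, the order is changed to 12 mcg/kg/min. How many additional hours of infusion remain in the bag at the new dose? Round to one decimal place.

25.9 hours

Initial rate:
Dose = 14.7 mcg/kg/min × 18.7 kg = 274.89 mcg/min
274.89 mcg/min × 60 min/hr = 16493.4 mcg/hr
Concentration = 518 mg ÷ 641 mL = 0.8081123 mg/mL = 808.1123 mcg/mL
Rate = 16493.4 mcg/hr ÷ 808.1123 mcg/mL = 20.40979 mL/hr
Volume infused so far = 20.40979 mL/hr × 10.3 hr = 210.2208 mL
Volume remaining = 641 − 210.2208 = 430.7792 mL
New rate:
Dose = 12 mcg/kg/min × 18.7 kg = 224.4 mcg/min
224.4 mcg/min × 60 min/hr = 13464 mcg/hr
Rate = 13464 mcg/hr ÷ 808.1123 mcg/mL = 16.66105 mL/hr
Time remaining = 430.7792 mL ÷ 16.66105 mL/hr = 25.85546 hr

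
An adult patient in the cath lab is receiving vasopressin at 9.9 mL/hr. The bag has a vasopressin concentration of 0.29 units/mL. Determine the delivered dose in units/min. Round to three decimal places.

Drug rate = 9.9 mL/hr × 0.29 units/mL = 2.871 units/hr
2.871 units/hr ÷ 60 min/hr = 0.04785 units/min

0.048 units/min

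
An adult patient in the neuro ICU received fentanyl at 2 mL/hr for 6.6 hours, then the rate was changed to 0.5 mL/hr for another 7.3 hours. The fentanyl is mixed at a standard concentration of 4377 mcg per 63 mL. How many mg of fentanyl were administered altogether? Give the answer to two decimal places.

Concentration = 4377 mcg ÷ 63 mL = 69.47619 mcg/mL
Stage 1: 2 mL/hr × 6.6 hr = 13.2 mL → 13.2 mL × 69.47619 mcg/mL = 917.0857 mcg
Stage 2: 0.5 mL/hr × 7.3 hr = 3.65 mL → 3.65 mL × 69.47619 mcg/mL = 253.5881 mcg
Total = 917.0857 + 253.5881 = 1170.674 mcg = 1.170674 mg

1.17 mg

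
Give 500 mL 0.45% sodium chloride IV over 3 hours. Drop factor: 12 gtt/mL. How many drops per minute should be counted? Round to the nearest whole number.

33 gtt/min

500 mL ÷ (3 hr × 60 = 180 min) = 2.777778 mL/min
2.777778 mL/min × 12 gtt/mL = 33.33333 gtt/min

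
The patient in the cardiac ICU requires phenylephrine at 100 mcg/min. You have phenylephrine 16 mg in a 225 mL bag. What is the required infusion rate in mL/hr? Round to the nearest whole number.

84 mL/hr

100 mcg/min × 60 min/hr = 6000 mcg/hr
Concentration = 16 mg ÷ 225 mL = 0.07111111 mg/mL = 71.11111 mcg/mL
Rate = 6000 mcg/hr ÷ 71.11111 mcg/mL = 84.375 mL/hr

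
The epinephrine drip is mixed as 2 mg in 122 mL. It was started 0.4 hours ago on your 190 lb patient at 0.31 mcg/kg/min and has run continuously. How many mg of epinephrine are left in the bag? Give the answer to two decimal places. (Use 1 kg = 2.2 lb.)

Weight = 190 lb ÷ 2.2 lb/kg = 86.36364 kg
Dose = 0.31 mcg/kg/min × 86.36364 kg = 26.77273 mcg/min
26.77273 mcg/min × 60 min/hr = 1606.364 mcg/hr
Concentration = 2 mg ÷ 122 mL = 0.01639344 mg/mL = 16.39344 mcg/mL
Rate = 1606.364 mcg/hr ÷ 16.39344 mcg/mL = 97.98818 mL/hr
Volume infused = 97.98818 mL/hr × 0.4 hr = 39.19527 mL
Volume remaining = 122 − 39.19527 = 82.80473 mL
Drug remaining = 82.80473 mL × 16.39344 mcg/mL = 1357.455 mcg = 1.357455 mg

1.36 mg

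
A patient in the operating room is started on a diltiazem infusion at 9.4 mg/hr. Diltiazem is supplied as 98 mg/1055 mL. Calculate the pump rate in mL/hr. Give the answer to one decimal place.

Concentration = 98 mg ÷ 1055 mL = 0.092891 mg/mL
Rate = 9.4 mg/hr ÷ 0.092891 mg/mL = 101.1939 mL/hr

101.2 mL/hr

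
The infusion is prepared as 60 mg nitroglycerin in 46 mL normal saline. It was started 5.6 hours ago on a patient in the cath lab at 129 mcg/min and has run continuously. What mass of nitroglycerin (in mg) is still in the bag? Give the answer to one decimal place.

16.7 mg

129 mcg/min × 60 min/hr = 7740 mcg/hr
Concentration = 60 mg ÷ 46 mL = 1.304348 mg/mL = 1304.348 mcg/mL
Rate = 7740 mcg/hr ÷ 1304.348 mcg/mL = 5.934 mL/hr
Volume infused = 5.934 mL/hr × 5.6 hr = 33.2304 mL
Volume remaining = 46 − 33.2304 = 12.7696 mL
Drug remaining = 12.7696 mL × 1304.348 mcg/mL = 16656 mcg = 16.656 mg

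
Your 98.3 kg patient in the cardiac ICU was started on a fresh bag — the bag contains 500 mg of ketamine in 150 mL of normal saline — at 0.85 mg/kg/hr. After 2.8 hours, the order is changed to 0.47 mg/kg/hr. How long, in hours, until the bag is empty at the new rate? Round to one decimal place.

5.8 hours

Initial rate:
Dose = 0.85 mg/kg/hr × 98.3 kg = 83.555 mg/hr
Concentration = 500 mg ÷ 150 mL = 3.333333 mg/mL
Rate = 83.555 mg/hr ÷ 3.333333 mg/mL = 25.0665 mL/hr
Volume infused so far = 25.0665 mL/hr × 2.8 hr = 70.1862 mL
Volume remaining = 150 − 70.1862 = 79.8138 mL
New rate:
Dose = 0.47 mg/kg/hr × 98.3 kg = 46.201 mg/hr
Rate = 46.201 mg/hr ÷ 3.333333 mg/mL = 13.8603 mL/hr
Time remaining = 79.8138 mL ÷ 13.8603 mL/hr = 5.758447 hr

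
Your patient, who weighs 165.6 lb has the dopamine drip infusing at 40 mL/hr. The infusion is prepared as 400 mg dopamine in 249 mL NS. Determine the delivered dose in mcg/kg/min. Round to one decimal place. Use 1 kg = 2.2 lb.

14.2 mcg/kg/min

Weight = 165.6 lb ÷ 2.2 lb/kg = 75.27273 kg
Concentration = 400 mg ÷ 249 mL = 1.606426 mg/mL = 1606.426 mcg/mL
Drug rate = 40 mL/hr × 1606.426 mcg/mL = 64257.03 mcg/hr
64257.03 mcg/hr ÷ 60 min/hr = 1070.95 mcg/min
1070.95 mcg/min ÷ 75.27273 kg = 14.2276 mcg/kg/min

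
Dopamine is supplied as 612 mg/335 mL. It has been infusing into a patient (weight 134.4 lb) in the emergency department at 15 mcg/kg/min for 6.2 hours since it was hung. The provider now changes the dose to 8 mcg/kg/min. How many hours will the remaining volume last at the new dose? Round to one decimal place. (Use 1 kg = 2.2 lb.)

9.2 hours

Initial rate:
Weight = 134.4 lb ÷ 2.2 lb/kg = 61.09091 kg
Dose = 15 mcg/kg/min × 61.09091 kg = 916.3636 mcg/min
916.3636 mcg/min × 60 min/hr = 54981.82 mcg/hr
Concentration = 612 mg ÷ 335 mL = 1.826866 mg/mL = 1826.866 mcg/mL
Rate = 54981.82 mcg/hr ÷ 1826.866 mcg/mL = 30.09626 mL/hr
Volume infused so far = 30.09626 mL/hr × 6.2 hr = 186.5968 mL
Volume remaining = 335 − 186.5968 = 148.4032 mL
New rate:
Dose = 8 mcg/kg/min × 61.09091 kg = 488.7273 mcg/min
488.7273 mcg/min × 60 min/hr = 29323.64 mcg/hr
Rate = 29323.64 mcg/hr ÷ 1826.866 mcg/mL = 16.05134 mL/hr
Time remaining = 148.4032 mL ÷ 16.05134 mL/hr = 9.245536 hr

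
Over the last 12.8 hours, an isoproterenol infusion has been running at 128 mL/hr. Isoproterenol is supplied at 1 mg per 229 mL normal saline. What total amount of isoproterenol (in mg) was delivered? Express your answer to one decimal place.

Concentration = 1 mg ÷ 229 mL = 0.004366812 mg/mL = 4.366812 mcg/mL
Drug rate = 128 mL/hr × 4.366812 mcg/mL = 558.952 mcg/hr
Total = 558.952 mcg/hr × 12.8 hr = 7154.585 mcg = 7.154585 mg

7.2 mg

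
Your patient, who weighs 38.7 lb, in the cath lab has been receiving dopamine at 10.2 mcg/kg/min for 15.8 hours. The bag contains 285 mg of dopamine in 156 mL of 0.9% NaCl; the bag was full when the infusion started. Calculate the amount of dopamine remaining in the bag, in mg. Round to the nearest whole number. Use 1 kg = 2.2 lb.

Weight = 38.7 lb ÷ 2.2 lb/kg = 17.59091 kg
Dose = 10.2 mcg/kg/min × 17.59091 kg = 179.4273 mcg/min
179.4273 mcg/min × 60 min/hr = 10765.64 mcg/hr
Concentration = 285 mg ÷ 156 mL = 1.826923 mg/mL = 1826.923 mcg/mL
Rate = 10765.64 mcg/hr ÷ 1826.923 mcg/mL = 5.892769 mL/hr
Volume infused = 5.892769 mL/hr × 15.8 hr = 93.10576 mL
Volume remaining = 156 − 93.10576 = 62.89424 mL
Drug remaining = 62.89424 mL × 1826.923 mcg/mL = 114902.9 mcg = 114.9029 mg

115 mg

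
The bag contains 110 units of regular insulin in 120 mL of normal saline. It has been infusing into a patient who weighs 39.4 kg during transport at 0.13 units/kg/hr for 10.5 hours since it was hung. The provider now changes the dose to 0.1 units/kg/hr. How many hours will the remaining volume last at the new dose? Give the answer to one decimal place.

14.3 hours

Initial rate:
Dose = 0.13 units/kg/hr × 39.4 kg = 5.122 units/hr
Concentration = 110 units ÷ 120 mL = 0.9166667 units/mL
Rate = 5.122 units/hr ÷ 0.9166667 units/mL = 5.587636 mL/hr
Volume infused so far = 5.587636 mL/hr × 10.5 hr = 58.67018 mL
Volume remaining = 120 − 58.67018 = 61.32982 mL
New rate:
Dose = 0.1 units/kg/hr × 39.4 kg = 3.94 units/hr
Rate = 3.94 units/hr ÷ 0.9166667 units/mL = 4.298182 mL/hr
Time remaining = 61.32982 mL ÷ 4.298182 mL/hr = 14.26878 hr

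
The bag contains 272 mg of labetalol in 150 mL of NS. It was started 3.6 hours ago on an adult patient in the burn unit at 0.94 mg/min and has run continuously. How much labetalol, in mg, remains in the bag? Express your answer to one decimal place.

69.0 mg

0.94 mg/min × 60 min/hr = 56.4 mg/hr
Concentration = 272 mg ÷ 150 mL = 1.813333 mg/mL
Rate = 56.4 mg/hr ÷ 1.813333 mg/mL = 31.10294 mL/hr
Volume infused = 31.10294 mL/hr × 3.6 hr = 111.9706 mL
Volume remaining = 150 − 111.9706 = 38.02941 mL
Drug remaining = 38.02941 mL × 1.813333 mg/mL = 68.96 mg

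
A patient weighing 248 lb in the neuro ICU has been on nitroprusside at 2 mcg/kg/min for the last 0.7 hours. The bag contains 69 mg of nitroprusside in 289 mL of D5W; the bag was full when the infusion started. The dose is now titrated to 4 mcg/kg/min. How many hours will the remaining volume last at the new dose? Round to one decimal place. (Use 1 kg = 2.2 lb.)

2.2 hours

Initial rate:
Weight = 248 lb ÷ 2.2 lb/kg = 112.7273 kg
Dose = 2 mcg/kg/min × 112.7273 kg = 225.4545 mcg/min
225.4545 mcg/min × 60 min/hr = 13527.27 mcg/hr
Concentration = 69 mg ÷ 289 mL = 0.2387543 mg/mL = 238.7543 mcg/mL
Rate = 13527.27 mcg/hr ÷ 238.7543 mcg/mL = 56.65771 mL/hr
Volume infused so far = 56.65771 mL/hr × 0.7 hr = 39.6604 mL
Volume remaining = 289 − 39.6604 = 249.3396 mL
New rate:
Dose = 4 mcg/kg/min × 112.7273 kg = 450.9091 mcg/min
450.9091 mcg/min × 60 min/hr = 27054.55 mcg/hr
Rate = 27054.55 mcg/hr ÷ 238.7543 mcg/mL = 113.3154 mL/hr
Time remaining = 249.3396 mL ÷ 113.3154 mL/hr = 2.200403 hr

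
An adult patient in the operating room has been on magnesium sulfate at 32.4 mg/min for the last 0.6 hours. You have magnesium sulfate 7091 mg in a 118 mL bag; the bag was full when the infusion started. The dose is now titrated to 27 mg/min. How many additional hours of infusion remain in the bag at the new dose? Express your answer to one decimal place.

3.7 hours

Initial rate:
32.4 mg/min × 60 min/hr = 1944 mg/hr
Concentration = 7091 mg ÷ 118 mL = 60.09322 mg/mL
Rate = 1944 mg/hr ÷ 60.09322 mg/mL = 32.34974 mL/hr
Volume infused so far = 32.34974 mL/hr × 0.6 hr = 19.40984 mL
Volume remaining = 118 − 19.40984 = 98.59016 mL
New rate:
27 mg/min × 60 min/hr = 1620 mg/hr
Rate = 1620 mg/hr ÷ 60.09322 mg/mL = 26.95812 mL/hr
Time remaining = 98.59016 mL ÷ 26.95812 mL/hr = 3.65716 hr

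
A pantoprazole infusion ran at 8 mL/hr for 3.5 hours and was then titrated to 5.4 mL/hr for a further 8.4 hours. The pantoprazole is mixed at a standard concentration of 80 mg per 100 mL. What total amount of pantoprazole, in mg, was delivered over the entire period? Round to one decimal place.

58.7 mg

Concentration = 80 mg ÷ 100 mL = 0.8 mg/mL
Stage 1: 8 mL/hr × 3.5 hr = 28 mL → 28 mL × 0.8 mg/mL = 22.4 mg
Stage 2: 5.4 mL/hr × 8.4 hr = 45.36 mL → 45.36 mL × 0.8 mg/mL = 36.288 mg
Total = 22.4 + 36.288 = 58.688 mg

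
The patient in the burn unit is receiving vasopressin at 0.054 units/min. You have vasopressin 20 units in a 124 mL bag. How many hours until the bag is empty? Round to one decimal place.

6.2 hours

0.054 units/min × 60 min/hr = 3.24 units/hr
Concentration = 20 units ÷ 124 mL = 0.1612903 units/mL
Rate = 3.24 units/hr ÷ 0.1612903 units/mL = 20.088 mL/hr
Duration = 124 mL ÷ 20.088 mL/hr = 6.17284 hr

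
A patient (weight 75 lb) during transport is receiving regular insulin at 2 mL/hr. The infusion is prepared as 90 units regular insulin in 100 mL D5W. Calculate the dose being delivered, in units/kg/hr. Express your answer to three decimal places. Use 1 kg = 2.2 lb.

Weight = 75 lb ÷ 2.2 lb/kg = 34.09091 kg
Concentration = 90 units ÷ 100 mL = 0.9 units/mL
Drug rate = 2 mL/hr × 0.9 units/mL = 1.8 units/hr
1.8 units/hr ÷ 34.09091 kg = 0.0528 units/kg/hr

0.053 units/kg/hr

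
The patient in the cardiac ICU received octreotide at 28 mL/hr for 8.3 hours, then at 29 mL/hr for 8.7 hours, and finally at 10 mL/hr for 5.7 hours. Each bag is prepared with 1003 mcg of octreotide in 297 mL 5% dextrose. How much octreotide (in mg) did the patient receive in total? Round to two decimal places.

Concentration = 1003 mcg ÷ 297 mL = 3.377104 mcg/mL
Stage 1: 28 mL/hr × 8.3 hr = 232.4 mL → 232.4 mL × 3.377104 mcg/mL = 784.8391 mcg
Stage 2: 29 mL/hr × 8.7 hr = 252.3 mL → 252.3 mL × 3.377104 mcg/mL = 852.0434 mcg
Stage 3: 10 mL/hr × 5.7 hr = 57 mL → 57 mL × 3.377104 mcg/mL = 192.4949 mcg
Total = 784.8391 + 852.0434 + 192.4949 = 1829.377 mcg = 1.829377 mg

1.83 mg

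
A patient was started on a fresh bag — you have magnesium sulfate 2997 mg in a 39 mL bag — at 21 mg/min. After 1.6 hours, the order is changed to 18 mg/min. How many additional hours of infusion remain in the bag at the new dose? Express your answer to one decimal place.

Initial rate:
21 mg/min × 60 min/hr = 1260 mg/hr
Concentration = 2997 mg ÷ 39 mL = 76.84615 mg/mL
Rate = 1260 mg/hr ÷ 76.84615 mg/mL = 16.3964 mL/hr
Volume infused so far = 16.3964 mL/hr × 1.6 hr = 26.23423 mL
Volume remaining = 39 − 26.23423 = 12.76577 mL
New rate:
18 mg/min × 60 min/hr = 1080 mg/hr
Rate = 1080 mg/hr ÷ 76.84615 mg/mL = 14.05405 mL/hr
Time remaining = 12.76577 mL ÷ 14.05405 mL/hr = 0.9083333 hr

0.9 hours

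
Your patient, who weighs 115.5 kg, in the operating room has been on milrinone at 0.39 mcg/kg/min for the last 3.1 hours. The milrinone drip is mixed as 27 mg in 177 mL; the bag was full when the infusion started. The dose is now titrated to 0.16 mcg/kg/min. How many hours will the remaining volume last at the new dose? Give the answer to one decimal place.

Initial rate:
Dose = 0.39 mcg/kg/min × 115.5 kg = 45.045 mcg/min
45.045 mcg/min × 60 min/hr = 2702.7 mcg/hr
Concentration = 27 mg ÷ 177 mL = 0.1525424 mg/mL = 152.5424 mcg/mL
Rate = 2702.7 mcg/hr ÷ 152.5424 mcg/mL = 17.7177 mL/hr
Volume infused so far = 17.7177 mL/hr × 3.1 hr = 54.92487 mL
Volume remaining = 177 − 54.92487 = 122.0751 mL
New rate:
Dose = 0.16 mcg/kg/min × 115.5 kg = 18.48 mcg/min
18.48 mcg/min × 60 min/hr = 1108.8 mcg/hr
Rate = 1108.8 mcg/hr ÷ 152.5424 mcg/mL = 7.2688 mL/hr
Time remaining = 122.0751 mL ÷ 7.2688 mL/hr = 16.7944 hr

16.8 hours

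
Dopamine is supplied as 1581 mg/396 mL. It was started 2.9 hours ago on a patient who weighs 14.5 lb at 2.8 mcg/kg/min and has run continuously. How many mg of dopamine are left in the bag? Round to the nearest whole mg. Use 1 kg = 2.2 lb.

Weight = 14.5 lb ÷ 2.2 lb/kg = 6.590909 kg
Dose = 2.8 mcg/kg/min × 6.590909 kg = 18.45455 mcg/min
18.45455 mcg/min × 60 min/hr = 1107.273 mcg/hr
Concentration = 1581 mg ÷ 396 mL = 3.992424 mg/mL = 3992.424 mcg/mL
Rate = 1107.273 mcg/hr ÷ 3992.424 mcg/mL = 0.2773435 mL/hr
Volume infused = 0.2773435 mL/hr × 2.9 hr = 0.804296 mL
Volume remaining = 396 − 0.804296 = 395.1957 mL
Drug remaining = 395.1957 mL × 3992.424 mcg/mL = 1577789 mcg = 1577.789 mg

1578 mg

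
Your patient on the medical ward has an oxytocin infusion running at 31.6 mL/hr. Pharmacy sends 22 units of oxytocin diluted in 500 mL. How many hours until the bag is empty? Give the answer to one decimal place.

Duration = 500 mL ÷ 31.6 mL/hr = 15.82278 hr

15.8 hours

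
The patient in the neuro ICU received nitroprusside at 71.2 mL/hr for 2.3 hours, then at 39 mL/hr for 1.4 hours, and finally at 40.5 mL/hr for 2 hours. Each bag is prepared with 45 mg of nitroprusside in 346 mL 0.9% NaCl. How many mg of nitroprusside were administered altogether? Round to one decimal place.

38.9 mg

Concentration = 45 mg ÷ 346 mL = 0.1300578 mg/mL
Stage 1: 71.2 mL/hr × 2.3 hr = 163.76 mL → 163.76 mL × 0.1300578 mg/mL = 21.29827 mg
Stage 2: 39 mL/hr × 1.4 hr = 54.6 mL → 54.6 mL × 0.1300578 mg/mL = 7.101156 mg
Stage 3: 40.5 mL/hr × 2 hr = 81 mL → 81 mL × 0.1300578 mg/mL = 10.53468 mg
Total = 21.29827 + 7.101156 + 10.53468 = 38.9341 mg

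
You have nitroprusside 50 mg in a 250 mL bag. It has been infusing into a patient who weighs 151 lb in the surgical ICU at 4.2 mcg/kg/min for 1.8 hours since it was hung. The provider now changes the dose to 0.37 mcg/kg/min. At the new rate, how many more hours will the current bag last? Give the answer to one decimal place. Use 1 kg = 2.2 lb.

12.4 hours

Initial rate:
Weight = 151 lb ÷ 2.2 lb/kg = 68.63636 kg
Dose = 4.2 mcg/kg/min × 68.63636 kg = 288.2727 mcg/min
288.2727 mcg/min × 60 min/hr = 17296.36 mcg/hr
Concentration = 50 mg ÷ 250 mL = 0.2 mg/mL = 200 mcg/mL
Rate = 17296.36 mcg/hr ÷ 200 mcg/mL = 86.48182 mL/hr
Volume infused so far = 86.48182 mL/hr × 1.8 hr = 155.6673 mL
Volume remaining = 250 − 155.6673 = 94.33273 mL
New rate:
Dose = 0.37 mcg/kg/min × 68.63636 kg = 25.39545 mcg/min
25.39545 mcg/min × 60 min/hr = 1523.727 mcg/hr
Rate = 1523.727 mcg/hr ÷ 200 mcg/mL = 7.618636 mL/hr
Time remaining = 94.33273 mL ÷ 7.618636 mL/hr = 12.38184 hr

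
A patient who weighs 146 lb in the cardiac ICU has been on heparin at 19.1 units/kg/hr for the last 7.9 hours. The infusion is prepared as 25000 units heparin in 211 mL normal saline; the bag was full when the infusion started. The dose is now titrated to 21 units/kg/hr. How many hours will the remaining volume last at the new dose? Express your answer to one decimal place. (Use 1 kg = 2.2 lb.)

Initial rate:
Weight = 146 lb ÷ 2.2 lb/kg = 66.36364 kg
Dose = 19.1 units/kg/hr × 66.36364 kg = 1267.545 units/hr
Concentration = 25000 units ÷ 211 mL = 118.4834 units/mL
Rate = 1267.545 units/hr ÷ 118.4834 units/mL = 10.69808 mL/hr
Volume infused so far = 10.69808 mL/hr × 7.9 hr = 84.51486 mL
Volume remaining = 211 − 84.51486 = 126.4851 mL
New rate:
Dose = 21 units/kg/hr × 66.36364 kg = 1393.636 units/hr
Rate = 1393.636 units/hr ÷ 118.4834 units/mL = 11.76229 mL/hr
Time remaining = 126.4851 mL ÷ 11.76229 mL/hr = 10.75344 hr

10.8 hours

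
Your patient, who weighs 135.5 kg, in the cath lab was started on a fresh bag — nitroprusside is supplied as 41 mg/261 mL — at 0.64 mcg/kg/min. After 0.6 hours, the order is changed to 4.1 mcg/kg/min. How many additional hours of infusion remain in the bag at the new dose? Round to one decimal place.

1.1 hours

Initial rate:
Dose = 0.64 mcg/kg/min × 135.5 kg = 86.72 mcg/min
86.72 mcg/min × 60 min/hr = 5203.2 mcg/hr
Concentration = 41 mg ÷ 261 mL = 0.1570881 mg/mL = 157.0881 mcg/mL
Rate = 5203.2 mcg/hr ÷ 157.0881 mcg/mL = 33.12281 mL/hr
Volume infused so far = 33.12281 mL/hr × 0.6 hr = 19.87369 mL
Volume remaining = 261 − 19.87369 = 241.1263 mL
New rate:
Dose = 4.1 mcg/kg/min × 135.5 kg = 555.55 mcg/min
555.55 mcg/min × 60 min/hr = 33333 mcg/hr
Rate = 33333 mcg/hr ÷ 157.0881 mcg/mL = 212.193 mL/hr
Time remaining = 241.1263 mL ÷ 212.193 mL/hr = 1.136354 hr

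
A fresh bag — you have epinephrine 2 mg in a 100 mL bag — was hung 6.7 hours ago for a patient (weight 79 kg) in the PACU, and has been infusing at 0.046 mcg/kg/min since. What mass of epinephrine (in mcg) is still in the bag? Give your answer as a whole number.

539 mcg

Dose = 0.046 mcg/kg/min × 79 kg = 3.634 mcg/min
3.634 mcg/min × 60 min/hr = 218.04 mcg/hr
Concentration = 2 mg ÷ 100 mL = 0.02 mg/mL = 20 mcg/mL
Rate = 218.04 mcg/hr ÷ 20 mcg/mL = 10.902 mL/hr
Volume infused = 10.902 mL/hr × 6.7 hr = 73.0434 mL
Volume remaining = 100 − 73.0434 = 26.9566 mL
Drug remaining = 26.9566 mL × 20 mcg/mL = 539.132 mcg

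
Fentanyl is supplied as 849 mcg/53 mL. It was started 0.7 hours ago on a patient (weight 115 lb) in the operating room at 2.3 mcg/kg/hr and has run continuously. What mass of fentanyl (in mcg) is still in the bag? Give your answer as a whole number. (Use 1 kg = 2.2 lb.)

Weight = 115 lb ÷ 2.2 lb/kg = 52.27273 kg
Dose = 2.3 mcg/kg/hr × 52.27273 kg = 120.2273 mcg/hr
Concentration = 849 mcg ÷ 53 mL = 16.01887 mcg/mL
Rate = 120.2273 mcg/hr ÷ 16.01887 mcg/mL = 7.505354 mL/hr
Volume infused = 7.505354 mL/hr × 0.7 hr = 5.253748 mL
Volume remaining = 53 − 5.253748 = 47.74625 mL
Drug remaining = 47.74625 mL × 16.01887 mcg/mL = 764.8409 mcg

765 mcg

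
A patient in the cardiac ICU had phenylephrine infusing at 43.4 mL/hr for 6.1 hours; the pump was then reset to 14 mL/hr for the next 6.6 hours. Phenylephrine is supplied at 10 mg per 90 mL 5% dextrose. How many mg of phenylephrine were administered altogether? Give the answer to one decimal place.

39.7 mg

Concentration = 10 mg ÷ 90 mL = 0.1111111 mg/mL
Stage 1: 43.4 mL/hr × 6.1 hr = 264.74 mL → 264.74 mL × 0.1111111 mg/mL = 29.41556 mg
Stage 2: 14 mL/hr × 6.6 hr = 92.4 mL → 92.4 mL × 0.1111111 mg/mL = 10.26667 mg
Total = 29.41556 + 10.26667 = 39.68222 mg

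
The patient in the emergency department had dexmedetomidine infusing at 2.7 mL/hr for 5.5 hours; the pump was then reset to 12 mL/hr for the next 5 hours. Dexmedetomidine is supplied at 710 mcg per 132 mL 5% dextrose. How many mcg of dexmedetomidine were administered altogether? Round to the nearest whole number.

Concentration = 710 mcg ÷ 132 mL = 5.378788 mcg/mL
Stage 1: 2.7 mL/hr × 5.5 hr = 14.85 mL → 14.85 mL × 5.378788 mcg/mL = 79.875 mcg
Stage 2: 12 mL/hr × 5 hr = 60 mL → 60 mL × 5.378788 mcg/mL = 322.7273 mcg
Total = 79.875 + 322.7273 = 402.6023 mcg

403 mcg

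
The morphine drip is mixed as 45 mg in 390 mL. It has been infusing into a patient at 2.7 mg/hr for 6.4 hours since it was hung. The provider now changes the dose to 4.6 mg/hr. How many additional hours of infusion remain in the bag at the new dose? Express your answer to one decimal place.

Initial rate:
Concentration = 45 mg ÷ 390 mL = 0.1153846 mg/mL
Rate = 2.7 mg/hr ÷ 0.1153846 mg/mL = 23.4 mL/hr
Volume infused so far = 23.4 mL/hr × 6.4 hr = 149.76 mL
Volume remaining = 390 − 149.76 = 240.24 mL
New rate:
Rate = 4.6 mg/hr ÷ 0.1153846 mg/mL = 39.86667 mL/hr
Time remaining = 240.24 mL ÷ 39.86667 mL/hr = 6.026087 hr

6.0 hours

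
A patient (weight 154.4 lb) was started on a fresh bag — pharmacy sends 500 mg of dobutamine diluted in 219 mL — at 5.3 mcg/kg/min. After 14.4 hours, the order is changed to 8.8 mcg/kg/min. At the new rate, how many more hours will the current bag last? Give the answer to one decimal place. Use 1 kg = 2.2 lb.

4.8 hours

Initial rate:
Weight = 154.4 lb ÷ 2.2 lb/kg = 70.18182 kg
Dose = 5.3 mcg/kg/min × 70.18182 kg = 371.9636 mcg/min
371.9636 mcg/min × 60 min/hr = 22317.82 mcg/hr
Concentration = 500 mg ÷ 219 mL = 2.283105 mg/mL = 2283.105 mcg/mL
Rate = 22317.82 mcg/hr ÷ 2283.105 mcg/mL = 9.775204 mL/hr
Volume infused so far = 9.775204 mL/hr × 14.4 hr = 140.7629 mL
Volume remaining = 219 − 140.7629 = 78.23706 mL
New rate:
Dose = 8.8 mcg/kg/min × 70.18182 kg = 617.6 mcg/min
617.6 mcg/min × 60 min/hr = 37056 mcg/hr
Rate = 37056 mcg/hr ÷ 2283.105 mcg/mL = 16.23053 mL/hr
Time remaining = 78.23706 mL ÷ 16.23053 mL/hr = 4.820364 hr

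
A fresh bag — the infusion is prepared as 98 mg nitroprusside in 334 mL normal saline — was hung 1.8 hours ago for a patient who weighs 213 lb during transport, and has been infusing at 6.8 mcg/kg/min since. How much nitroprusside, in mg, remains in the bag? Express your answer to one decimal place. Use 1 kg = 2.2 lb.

Weight = 213 lb ÷ 2.2 lb/kg = 96.81818 kg
Dose = 6.8 mcg/kg/min × 96.81818 kg = 658.3636 mcg/min
658.3636 mcg/min × 60 min/hr = 39501.82 mcg/hr
Concentration = 98 mg ÷ 334 mL = 0.2934132 mg/mL = 293.4132 mcg/mL
Rate = 39501.82 mcg/hr ÷ 293.4132 mcg/mL = 134.6286 mL/hr
Volume infused = 134.6286 mL/hr × 1.8 hr = 242.3316 mL
Volume remaining = 334 − 242.3316 = 91.66844 mL
Drug remaining = 91.66844 mL × 293.4132 mcg/mL = 26896.73 mcg = 26.89673 mg

26.9 mg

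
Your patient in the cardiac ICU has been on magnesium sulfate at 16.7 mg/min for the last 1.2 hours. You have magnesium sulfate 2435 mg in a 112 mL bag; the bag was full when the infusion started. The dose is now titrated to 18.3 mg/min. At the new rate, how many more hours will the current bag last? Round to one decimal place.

Initial rate:
16.7 mg/min × 60 min/hr = 1002 mg/hr
Concentration = 2435 mg ÷ 112 mL = 21.74107 mg/mL
Rate = 1002 mg/hr ÷ 21.74107 mg/mL = 46.08789 mL/hr
Volume infused so far = 46.08789 mL/hr × 1.2 hr = 55.30546 mL
Volume remaining = 112 − 55.30546 = 56.69454 mL
New rate:
18.3 mg/min × 60 min/hr = 1098 mg/hr
Rate = 1098 mg/hr ÷ 21.74107 mg/mL = 50.50349 mL/hr
Time remaining = 56.69454 mL ÷ 50.50349 mL/hr = 1.122587 hr

1.1 hours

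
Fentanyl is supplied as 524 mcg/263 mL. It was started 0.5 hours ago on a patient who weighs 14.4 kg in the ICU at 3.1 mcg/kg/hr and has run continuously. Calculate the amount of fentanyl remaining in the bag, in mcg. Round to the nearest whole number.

Dose = 3.1 mcg/kg/hr × 14.4 kg = 44.64 mcg/hr
Concentration = 524 mcg ÷ 263 mL = 1.992395 mcg/mL
Rate = 44.64 mcg/hr ÷ 1.992395 mcg/mL = 22.40519 mL/hr
Volume infused = 22.40519 mL/hr × 0.5 hr = 11.2026 mL
Volume remaining = 263 − 11.2026 = 251.7974 mL
Drug remaining = 251.7974 mL × 1.992395 mcg/mL = 501.68 mcg

502 mcg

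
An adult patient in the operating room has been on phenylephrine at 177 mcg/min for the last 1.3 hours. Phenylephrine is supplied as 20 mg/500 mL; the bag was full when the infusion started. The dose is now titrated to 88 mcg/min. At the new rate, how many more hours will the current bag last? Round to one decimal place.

Initial rate:
177 mcg/min × 60 min/hr = 10620 mcg/hr
Concentration = 20 mg ÷ 500 mL = 0.04 mg/mL = 40 mcg/mL
Rate = 10620 mcg/hr ÷ 40 mcg/mL = 265.5 mL/hr
Volume infused so far = 265.5 mL/hr × 1.3 hr = 345.15 mL
Volume remaining = 500 − 345.15 = 154.85 mL
New rate:
88 mcg/min × 60 min/hr = 5280 mcg/hr
Rate = 5280 mcg/hr ÷ 40 mcg/mL = 132 mL/hr
Time remaining = 154.85 mL ÷ 132 mL/hr = 1.173106 hr

1.2 hours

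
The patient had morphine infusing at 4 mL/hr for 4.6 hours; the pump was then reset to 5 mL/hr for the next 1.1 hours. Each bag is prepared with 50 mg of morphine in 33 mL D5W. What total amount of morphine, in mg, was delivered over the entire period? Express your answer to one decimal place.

Concentration = 50 mg ÷ 33 mL = 1.515152 mg/mL
Stage 1: 4 mL/hr × 4.6 hr = 18.4 mL → 18.4 mL × 1.515152 mg/mL = 27.87879 mg
Stage 2: 5 mL/hr × 1.1 hr = 5.5 mL → 5.5 mL × 1.515152 mg/mL = 8.333333 mg
Total = 27.87879 + 8.333333 = 36.21212 mg

36.2 mg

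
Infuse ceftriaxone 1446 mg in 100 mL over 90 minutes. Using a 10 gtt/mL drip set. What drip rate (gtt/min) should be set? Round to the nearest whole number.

100 mL ÷ (90 min) = 1.111111 mL/min
1.111111 mL/min × 10 gtt/mL = 11.11111 gtt/min

11 gtt/min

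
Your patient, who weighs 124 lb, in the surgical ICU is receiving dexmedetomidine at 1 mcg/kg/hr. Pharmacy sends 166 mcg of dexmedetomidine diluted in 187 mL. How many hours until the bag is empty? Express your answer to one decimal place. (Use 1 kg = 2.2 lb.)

Weight = 124 lb ÷ 2.2 lb/kg = 56.36364 kg
Dose = 1 mcg/kg/hr × 56.36364 kg = 56.36364 mcg/hr
Concentration = 166 mcg ÷ 187 mL = 0.8877005 mcg/mL
Rate = 56.36364 mcg/hr ÷ 0.8877005 mcg/mL = 63.49398 mL/hr
Duration = 187 mL ÷ 63.49398 mL/hr = 2.945161 hr

2.9 hours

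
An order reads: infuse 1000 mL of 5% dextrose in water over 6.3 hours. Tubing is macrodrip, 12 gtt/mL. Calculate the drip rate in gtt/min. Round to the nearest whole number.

1000 mL ÷ (6.3 hr × 60 = 378 min) = 2.645503 mL/min
2.645503 mL/min × 12 gtt/mL = 31.74603 gtt/min

32 gtt/min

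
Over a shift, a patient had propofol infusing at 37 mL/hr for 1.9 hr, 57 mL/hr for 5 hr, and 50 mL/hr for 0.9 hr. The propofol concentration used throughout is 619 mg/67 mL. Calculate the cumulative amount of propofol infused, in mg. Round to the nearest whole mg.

Concentration = 619 mg ÷ 67 mL = 9.238806 mg/mL
Stage 1: 37 mL/hr × 1.9 hr = 70.3 mL → 70.3 mL × 9.238806 mg/mL = 649.4881 mg
Stage 2: 57 mL/hr × 5 hr = 285 mL → 285 mL × 9.238806 mg/mL = 2633.06 mg
Stage 3: 50 mL/hr × 0.9 hr = 45 mL → 45 mL × 9.238806 mg/mL = 415.7463 mg
Total = 649.4881 + 2633.06 + 415.7463 = 3698.294 mg

3698 mg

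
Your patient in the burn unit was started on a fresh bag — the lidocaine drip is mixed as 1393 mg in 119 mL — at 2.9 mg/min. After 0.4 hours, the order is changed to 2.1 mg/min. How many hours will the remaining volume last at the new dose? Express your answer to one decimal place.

Initial rate:
2.9 mg/min × 60 min/hr = 174 mg/hr
Concentration = 1393 mg ÷ 119 mL = 11.70588 mg/mL
Rate = 174 mg/hr ÷ 11.70588 mg/mL = 14.86432 mL/hr
Volume infused so far = 14.86432 mL/hr × 0.4 hr = 5.945729 mL
Volume remaining = 119 − 5.945729 = 113.0543 mL
New rate:
2.1 mg/min × 60 min/hr = 126 mg/hr
Rate = 126 mg/hr ÷ 11.70588 mg/mL = 10.76382 mL/hr
Time remaining = 113.0543 mL ÷ 10.76382 mL/hr = 10.50317 hr

10.5 hours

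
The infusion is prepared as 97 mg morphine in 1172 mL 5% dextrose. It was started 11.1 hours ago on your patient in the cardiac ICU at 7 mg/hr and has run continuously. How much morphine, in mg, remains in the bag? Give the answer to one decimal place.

19.3 mg

Concentration = 97 mg ÷ 1172 mL = 0.08276451 mg/mL
Rate = 7 mg/hr ÷ 0.08276451 mg/mL = 84.57732 mL/hr
Volume infused = 84.57732 mL/hr × 11.1 hr = 938.8082 mL
Volume remaining = 1172 − 938.8082 = 233.1918 mL
Drug remaining = 233.1918 mL × 0.08276451 mg/mL = 19.3 mg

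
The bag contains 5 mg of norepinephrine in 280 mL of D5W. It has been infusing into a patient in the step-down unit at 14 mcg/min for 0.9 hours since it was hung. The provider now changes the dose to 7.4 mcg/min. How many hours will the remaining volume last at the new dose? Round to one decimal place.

9.6 hours

Initial rate:
14 mcg/min × 60 min/hr = 840 mcg/hr
Concentration = 5 mg ÷ 280 mL = 0.01785714 mg/mL = 17.85714 mcg/mL
Rate = 840 mcg/hr ÷ 17.85714 mcg/mL = 47.04 mL/hr
Volume infused so far = 47.04 mL/hr × 0.9 hr = 42.336 mL
Volume remaining = 280 − 42.336 = 237.664 mL
New rate:
7.4 mcg/min × 60 min/hr = 444 mcg/hr
Rate = 444 mcg/hr ÷ 17.85714 mcg/mL = 24.864 mL/hr
Time remaining = 237.664 mL ÷ 24.864 mL/hr = 9.558559 hr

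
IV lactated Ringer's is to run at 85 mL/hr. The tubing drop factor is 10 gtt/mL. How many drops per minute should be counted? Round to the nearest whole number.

14 gtt/min

85 mL/hr ÷ 60 min/hr = 1.416667 mL/min
1.416667 mL/min × 10 gtt/mL = 14.16667 gtt/min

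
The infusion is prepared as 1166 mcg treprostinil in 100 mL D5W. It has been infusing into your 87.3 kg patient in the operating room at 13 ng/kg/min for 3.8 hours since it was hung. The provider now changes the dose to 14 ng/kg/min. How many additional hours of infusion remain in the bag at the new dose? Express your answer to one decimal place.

12.4 hours

Initial rate:
Dose = 13 ng/kg/min × 87.3 kg = 1134.9 ng/min
1134.9 ng/min × 60 min/hr = 68094 ng/hr
Concentration = 1166 mcg ÷ 100 mL = 11.66 mcg/mL = 11660 ng/mL
Rate = 68094 ng/hr ÷ 11660 ng/mL = 5.839966 mL/hr
Volume infused so far = 5.839966 mL/hr × 3.8 hr = 22.19187 mL
Volume remaining = 100 − 22.19187 = 77.80813 mL
New rate:
Dose = 14 ng/kg/min × 87.3 kg = 1222.2 ng/min
1222.2 ng/min × 60 min/hr = 73332 ng/hr
Rate = 73332 ng/hr ÷ 11660 ng/mL = 6.289194 mL/hr
Time remaining = 77.80813 mL ÷ 6.289194 mL/hr = 12.37172 hr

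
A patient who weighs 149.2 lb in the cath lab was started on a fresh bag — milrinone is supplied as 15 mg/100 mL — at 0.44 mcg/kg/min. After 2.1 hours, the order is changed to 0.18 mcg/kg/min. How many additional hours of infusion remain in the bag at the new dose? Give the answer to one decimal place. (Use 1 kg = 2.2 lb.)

15.3 hours

Initial rate:
Weight = 149.2 lb ÷ 2.2 lb/kg = 67.81818 kg
Dose = 0.44 mcg/kg/min × 67.81818 kg = 29.84 mcg/min
29.84 mcg/min × 60 min/hr = 1790.4 mcg/hr
Concentration = 15 mg ÷ 100 mL = 0.15 mg/mL = 150 mcg/mL
Rate = 1790.4 mcg/hr ÷ 150 mcg/mL = 11.936 mL/hr
Volume infused so far = 11.936 mL/hr × 2.1 hr = 25.0656 mL
Volume remaining = 100 − 25.0656 = 74.9344 mL
New rate:
Dose = 0.18 mcg/kg/min × 67.81818 kg = 12.20727 mcg/min
12.20727 mcg/min × 60 min/hr = 732.4364 mcg/hr
Rate = 732.4364 mcg/hr ÷ 150 mcg/mL = 4.882909 mL/hr
Time remaining = 74.9344 mL ÷ 4.882909 mL/hr = 15.34626 hr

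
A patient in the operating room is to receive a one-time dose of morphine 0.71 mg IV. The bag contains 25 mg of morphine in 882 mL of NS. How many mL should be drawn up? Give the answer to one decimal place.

25.0 mL

Concentration = 25 mg ÷ 882 mL = 0.02834467 mg/mL
Volume = 0.71 mg ÷ 0.02834467 mg/mL = 25.0488 mL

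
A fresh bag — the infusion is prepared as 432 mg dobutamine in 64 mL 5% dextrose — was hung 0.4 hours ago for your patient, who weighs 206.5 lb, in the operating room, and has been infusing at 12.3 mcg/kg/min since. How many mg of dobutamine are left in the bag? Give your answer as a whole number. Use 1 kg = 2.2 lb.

404 mg

Weight = 206.5 lb ÷ 2.2 lb/kg = 93.86364 kg
Dose = 12.3 mcg/kg/min × 93.86364 kg = 1154.523 mcg/min
1154.523 mcg/min × 60 min/hr = 69271.36 mcg/hr
Concentration = 432 mg ÷ 64 mL = 6.75 mg/mL = 6750 mcg/mL
Rate = 69271.36 mcg/hr ÷ 6750 mcg/mL = 10.26242 mL/hr
Volume infused = 10.26242 mL/hr × 0.4 hr = 4.10497 mL
Volume remaining = 64 − 4.10497 = 59.89503 mL
Drug remaining = 59.89503 mL × 6750 mcg/mL = 404291.5 mcg = 404.2915 mg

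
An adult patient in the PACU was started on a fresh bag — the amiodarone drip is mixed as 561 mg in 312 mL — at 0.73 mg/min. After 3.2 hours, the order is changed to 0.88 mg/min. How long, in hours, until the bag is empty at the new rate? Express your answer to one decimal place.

Initial rate:
0.73 mg/min × 60 min/hr = 43.8 mg/hr
Concentration = 561 mg ÷ 312 mL = 1.798077 mg/mL
Rate = 43.8 mg/hr ÷ 1.798077 mg/mL = 24.35936 mL/hr
Volume infused so far = 24.35936 mL/hr × 3.2 hr = 77.94995 mL
Volume remaining = 312 − 77.94995 = 234.0501 mL
New rate:
0.88 mg/min × 60 min/hr = 52.8 mg/hr
Rate = 52.8 mg/hr ÷ 1.798077 mg/mL = 29.36471 mL/hr
Time remaining = 234.0501 mL ÷ 29.36471 mL/hr = 7.970455 hr

8.0 hours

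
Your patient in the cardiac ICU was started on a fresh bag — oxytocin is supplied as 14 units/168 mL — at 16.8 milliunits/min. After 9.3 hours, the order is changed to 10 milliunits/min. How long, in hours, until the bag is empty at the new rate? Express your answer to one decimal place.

Initial rate:
16.8 milliunits/min × 60 min/hr = 1008 milliunits/hr
Concentration = 14 units ÷ 168 mL = 0.08333333 units/mL = 83.33333 milliunits/mL
Rate = 1008 milliunits/hr ÷ 83.33333 milliunits/mL = 12.096 mL/hr
Volume infused so far = 12.096 mL/hr × 9.3 hr = 112.4928 mL
Volume remaining = 168 − 112.4928 = 55.5072 mL
New rate:
10 milliunits/min × 60 min/hr = 600 milliunits/hr
Rate = 600 milliunits/hr ÷ 83.33333 milliunits/mL = 7.2 mL/hr
Time remaining = 55.5072 mL ÷ 7.2 mL/hr = 7.709333 hr

7.7 hours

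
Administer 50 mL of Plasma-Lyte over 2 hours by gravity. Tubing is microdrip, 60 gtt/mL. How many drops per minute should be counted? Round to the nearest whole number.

25 gtt/min

50 mL ÷ (2 hr × 60 = 120 min) = 0.4166667 mL/min
0.4166667 mL/min × 60 gtt/mL = 25 gtt/min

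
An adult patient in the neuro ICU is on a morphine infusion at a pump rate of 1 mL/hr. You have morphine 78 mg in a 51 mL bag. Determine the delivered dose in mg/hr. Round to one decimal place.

Concentration = 78 mg ÷ 51 mL = 1.529412 mg/mL
Drug rate = 1 mL/hr × 1.529412 mg/mL = 1.529412 mg/hr

1.5 mg/hr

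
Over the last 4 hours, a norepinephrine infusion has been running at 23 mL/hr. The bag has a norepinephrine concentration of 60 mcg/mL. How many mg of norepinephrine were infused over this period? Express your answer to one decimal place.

Drug rate = 23 mL/hr × 60 mcg/mL = 1380 mcg/hr
Total = 1380 mcg/hr × 4 hr = 5520 mcg = 5.52 mg

5.5 mg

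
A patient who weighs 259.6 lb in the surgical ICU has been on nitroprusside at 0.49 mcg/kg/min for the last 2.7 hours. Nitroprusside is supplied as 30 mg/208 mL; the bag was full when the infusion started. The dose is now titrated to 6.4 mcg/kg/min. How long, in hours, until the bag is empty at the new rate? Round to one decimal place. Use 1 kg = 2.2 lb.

0.5 hours

Initial rate:
Weight = 259.6 lb ÷ 2.2 lb/kg = 118 kg
Dose = 0.49 mcg/kg/min × 118 kg = 57.82 mcg/min
57.82 mcg/min × 60 min/hr = 3469.2 mcg/hr
Concentration = 30 mg ÷ 208 mL = 0.1442308 mg/mL = 144.2308 mcg/mL
Rate = 3469.2 mcg/hr ÷ 144.2308 mcg/mL = 24.05312 mL/hr
Volume infused so far = 24.05312 mL/hr × 2.7 hr = 64.94342 mL
Volume remaining = 208 − 64.94342 = 143.0566 mL
New rate:
Dose = 6.4 mcg/kg/min × 118 kg = 755.2 mcg/min
755.2 mcg/min × 60 min/hr = 45312 mcg/hr
Rate = 45312 mcg/hr ÷ 144.2308 mcg/mL = 314.1632 mL/hr
Time remaining = 143.0566 mL ÷ 314.1632 mL/hr = 0.4553575 hr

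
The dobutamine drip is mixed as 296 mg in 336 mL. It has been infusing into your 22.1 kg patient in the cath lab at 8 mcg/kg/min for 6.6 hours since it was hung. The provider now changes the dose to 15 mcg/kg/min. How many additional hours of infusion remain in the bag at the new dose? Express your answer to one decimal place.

Initial rate:
Dose = 8 mcg/kg/min × 22.1 kg = 176.8 mcg/min
176.8 mcg/min × 60 min/hr = 10608 mcg/hr
Concentration = 296 mg ÷ 336 mL = 0.8809524 mg/mL = 880.9524 mcg/mL
Rate = 10608 mcg/hr ÷ 880.9524 mcg/mL = 12.04151 mL/hr
Volume infused so far = 12.04151 mL/hr × 6.6 hr = 79.47399 mL
Volume remaining = 336 − 79.47399 = 256.526 mL
New rate:
Dose = 15 mcg/kg/min × 22.1 kg = 331.5 mcg/min
331.5 mcg/min × 60 min/hr = 19890 mcg/hr
Rate = 19890 mcg/hr ÷ 880.9524 mcg/mL = 22.57784 mL/hr
Time remaining = 256.526 mL ÷ 22.57784 mL/hr = 11.36185 hr

11.4 hours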